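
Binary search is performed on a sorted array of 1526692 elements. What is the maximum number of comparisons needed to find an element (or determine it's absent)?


Binary search halves the search space each comparison:
  Step 1: search space = 1526692 -> 763346
  Step 2: search space = 763346 -> 381673
  Step 3: search space = 381673 -> 190836
  Step 4: search space = 190836 -> 95418
  Step 5: search space = 95418 -> 47709
  Step 6: search space = 47709 -> 23854
  Step 7: search space = 23854 -> 11927
  Step 8: search space = 11927 -> 5963
  Step 9: search space = 5963 -> 2981
  Step 10: search space = 2981 -> 1490
  Step 11: search space = 1490 -> 745
  Step 12: search space = 745 -> 372
  Step 13: search space = 372 -> 186
  Step 14: search space = 186 -> 93
  Step 15: search space = 93 -> 46
  Step 16: search space = 46 -> 23
  Step 17: search space = 23 -> 11
  Step 18: search space = 11 -> 5
  Step 19: search space = 5 -> 2
  Step 20: search space = 2 -> 1
  Step 21: search space = 1 (final check)
Maximum comparisons = floor(log2(1526692)) + 1 = 20 + 1 = 21


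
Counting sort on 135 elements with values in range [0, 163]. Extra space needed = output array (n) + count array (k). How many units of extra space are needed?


Output array size: 135 (to store sorted result)
Count array size: 164 (one slot per possible value, range 0 to 163)
Total extra space = 135 + 164 = 299


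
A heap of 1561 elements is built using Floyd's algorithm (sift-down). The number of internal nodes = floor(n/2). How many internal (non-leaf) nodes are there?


Leaf nodes occupy roughly half the array.
Sift-down is called for each internal node, starting from the last one.
Internal nodes = floor(n/2) = floor(1561/2) = 780


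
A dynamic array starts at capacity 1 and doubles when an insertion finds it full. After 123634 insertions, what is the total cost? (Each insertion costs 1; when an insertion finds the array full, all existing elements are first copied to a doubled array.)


Insertion cost: 123634 (one per element)
Resizes occur just before inserting elements 2, 3, 5, 9, ...
Elements copied at each resize: 1 + 2 + 4 + 8 + 16 + 32 + 64 + 128 + 256 + 512 + 1024 + 2048 + 4096 + 8192 + 16384 + 32768 + 65536
Sum of copies = 131071 (geometric series: 2^k - 1)
Total = 123634 + 131071 = 254705


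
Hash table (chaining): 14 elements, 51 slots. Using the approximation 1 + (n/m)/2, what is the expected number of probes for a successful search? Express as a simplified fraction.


Computing expected probes:
alpha = 14/51
= 1 + alpha/2
= 1 + 14/(2*51)
= (2*51 + 14) / (2*51)
= 116/102 = 58/51


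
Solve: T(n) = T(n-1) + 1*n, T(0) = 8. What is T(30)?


Expanding the recurrence:
T(30) = T(29) + 1*30
       = T(28) + 1*29 + 1*30
       ...
       = T(0) + 1*(1 + 2 + ... + 30)
       = 8 + 1 * 30*31/2
       = 8 + 1 * 465
       = 8 + 465 = 473


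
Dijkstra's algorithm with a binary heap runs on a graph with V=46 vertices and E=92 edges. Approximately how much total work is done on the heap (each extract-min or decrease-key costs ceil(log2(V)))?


Dijkstra with a binary heap: each vertex is extracted once, each edge may relax once.
Each heap operation costs O(log V).
V + E = 46 + 92 = 138
ceil(log2(46)) = 6 (since 2^5 = 32 < 46 <= 64 = 2^6)
Total heap work = (V+E) * ceil(log2(V)) = 138 * 6 = 828


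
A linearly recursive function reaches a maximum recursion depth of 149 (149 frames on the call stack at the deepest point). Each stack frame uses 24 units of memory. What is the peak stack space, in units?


Maximum recursion depth = 149 frames
Memory per frame = 24 units
Total stack space = depth * frame_size
= 149 * 24 = 3576


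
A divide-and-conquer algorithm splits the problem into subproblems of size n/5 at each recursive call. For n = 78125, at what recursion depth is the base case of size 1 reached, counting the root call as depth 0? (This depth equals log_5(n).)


At each depth, the problem size is divided by 5:
  Depth 0: problem size = 78125
  Depth 1: problem size = 15625
  Depth 2: problem size = 3125
  Depth 3: problem size = 625
  Depth 4: problem size = 125
  Depth 5: problem size = 25
  Depth 6: problem size = 5
  Depth 7: problem size = 1 (base case)
The base case is reached at depth log_5(78125) = 7 (the tree has 8 levels counting depth 0, but the depth asked for is 7).
Recursion depth = 7


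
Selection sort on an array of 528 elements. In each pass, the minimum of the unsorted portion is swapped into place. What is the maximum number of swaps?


Selection sort performs one swap per pass:
  Pass 1: find min in positions 0 to 527, swap with position 0
  Pass 2: find min in positions 1 to 527, swap with position 1
  Pass 3: find min in positions 2 to 527, swap with position 2
  Pass 4: find min in positions 3 to 527, swap with position 3
  Pass 5: find min in positions 4 to 527, swap with position 4
  ... (522 more passes)
Total passes (and swaps) = n - 1 = 528 - 1 = 527


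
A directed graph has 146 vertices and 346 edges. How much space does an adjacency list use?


Adjacency list: one list head per vertex + one entry per edge
Vertex heads: 146
Edge entries: 346
Total = 146 + 346 = 492


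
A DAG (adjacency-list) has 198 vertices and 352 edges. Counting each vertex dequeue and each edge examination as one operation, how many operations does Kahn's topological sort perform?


V = 198 (vertex processing)
E = 352 (edge processing)
V + E = 198 + 352 = 550


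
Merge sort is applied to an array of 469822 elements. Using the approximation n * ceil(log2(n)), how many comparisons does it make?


Merge sort divides the array into halves recursively.
Number of levels = ceil(log2(469822)) = 19
At each level, approximately n = 469822 comparisons are needed for merging.
Total comparisons ~ n * ceil(log2(n)) = 469822 * 19 = 8926618


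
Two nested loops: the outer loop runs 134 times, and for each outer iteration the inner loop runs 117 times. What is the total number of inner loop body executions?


Outer loop: 134 iterations
Inner loop: 117 iterations per outer iteration
Total = 134 * 117 = 15678


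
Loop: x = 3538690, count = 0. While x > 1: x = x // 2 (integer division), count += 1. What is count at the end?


The variable x halves each step:
x = 3538690 -> 1769345 -> 884672 -> 442336 -> 221168 -> 110584 -> 55292 -> 27646 -> 13823 -> 6911 -> 3455 -> 1727 -> 863 -> 431 -> 215 -> 107 -> 53 -> 26 -> 13 -> 6 -> 3 -> 1
Number of halvings = floor(log2(3538690)) = 21


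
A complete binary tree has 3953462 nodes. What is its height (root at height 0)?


In a complete binary tree, level k holds nodes 2^k .. 2^(k+1)-1 (1-indexed).
Height = floor(log2(n)) = floor(log2(3953462)) = 21
Check: 2^21 = 2097152 <= 3953462 < 4194304 = 2^22


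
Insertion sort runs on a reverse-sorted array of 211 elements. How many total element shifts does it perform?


Sum of shifts = 1 + 2 + 3 + ... + 210
= 211 * 210 / 2
= 44310 / 2
= 22155


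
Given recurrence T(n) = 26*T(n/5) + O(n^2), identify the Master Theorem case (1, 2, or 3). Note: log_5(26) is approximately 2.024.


Master Theorem parameters: a=26, b=5, c=2
log_b(a) = 2.024
Compare b^c with a: 5^2 = 25 < 26, so c < log_b(a).
Comparing c=2 vs log_b(a)=2.024:
2 < 2.024 => Case 1
Result: T(n) = O(n^(log_5 26)) ~ O(n^2.024)
Master Theorem case = 1


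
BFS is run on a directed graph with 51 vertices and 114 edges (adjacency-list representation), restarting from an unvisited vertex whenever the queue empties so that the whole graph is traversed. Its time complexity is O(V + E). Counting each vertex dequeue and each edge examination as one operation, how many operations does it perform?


A full BFS traversal dequeues each vertex exactly once and examines each directed edge exactly once.
V = 51 (vertex processing cost)
E = 114 (edge examination cost)
Total operations proportional to V + E = 51 + 114 = 165


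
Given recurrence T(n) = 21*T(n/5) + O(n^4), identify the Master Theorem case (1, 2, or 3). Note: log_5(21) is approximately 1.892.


Master Theorem parameters: a=21, b=5, c=4
log_b(a) = 1.892
Compare b^c with a: 5^4 = 625 > 21, so c > log_b(a).
Comparing c=4 vs log_b(a)=1.892:
4 > 1.892 => Case 3
Result: T(n) = O(n^4)
Master Theorem case = 3


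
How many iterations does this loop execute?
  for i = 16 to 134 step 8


The loop variable i takes values starting at 16 and increments by 8 each iteration.
Sequence: i = 16, 24, 32, 40, 48, 56, 64, 72, 80, ...
The upper bound 134 is inclusive, so the count is floor((last - first) / step) + 1:
floor((134 - 16) / 8) + 1 = floor(118/8) + 1 = 14 + 1 = 15


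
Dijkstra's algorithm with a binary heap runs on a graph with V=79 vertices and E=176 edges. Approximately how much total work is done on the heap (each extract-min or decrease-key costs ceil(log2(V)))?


Dijkstra with a binary heap: each vertex is extracted once, each edge may relax once.
Each heap operation costs O(log V).
V + E = 79 + 176 = 255
ceil(log2(79)) = 7 (since 2^6 = 64 < 79 <= 128 = 2^7)
Total heap work = (V+E) * ceil(log2(V)) = 255 * 7 = 1785


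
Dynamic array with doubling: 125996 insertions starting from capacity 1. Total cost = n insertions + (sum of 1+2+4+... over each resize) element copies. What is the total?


n = 125996
Insertion costs: 125996
Resizes copy 1, 2, 4, ... up to the largest power of 2 that is <= n-1 = 125995, i.e. 65536.
Copy costs = 1 + 2 + 4 + 8 + 16 + 32 + 64 + 128 + 256 + 512 + 1024 + 2048 + 4096 + 8192 + 16384 + 32768 + 65536 = 131071
Total = 125996 + 131071 = 257067


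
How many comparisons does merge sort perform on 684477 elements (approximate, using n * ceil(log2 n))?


Recursion depth: ceil(log2(684477)) = 20
Each recursion level merges n = 684477 elements
Total = 684477 * 20 = 13689540


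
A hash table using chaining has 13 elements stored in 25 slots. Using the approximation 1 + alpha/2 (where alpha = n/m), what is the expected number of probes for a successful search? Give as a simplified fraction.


Load factor alpha = n/m = 13/25
Expected probes = 1 + alpha/2 = 1 + 13/(2*25)
= 1 + 13/50
= 50/50 + 13/50
= 63/50


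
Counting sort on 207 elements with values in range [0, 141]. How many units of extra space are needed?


Output array size: 207 (to store sorted result)
Count array size: 142 (one slot per possible value, range 0 to 141)
Total extra space = 207 + 142 = 349


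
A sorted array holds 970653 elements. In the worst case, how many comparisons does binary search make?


Halving sequence: 970653 -> 485326 -> 242663 -> 121331 -> 60665 -> 30332 -> 15166 -> 7583 -> 3791 -> 1895 -> 947 -> 473 -> 236 -> 118 -> 59 -> 29 -> 14 -> 7 -> 3 -> 1
Number of halvings = 19
Max comparisons = 19 + 1 = 20


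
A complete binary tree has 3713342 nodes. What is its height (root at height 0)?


In a complete binary tree, level k holds nodes 2^k .. 2^(k+1)-1 (1-indexed).
Height = floor(log2(n)) = floor(log2(3713342)) = 21
Check: 2^21 = 2097152 <= 3713342 < 4194304 = 2^22


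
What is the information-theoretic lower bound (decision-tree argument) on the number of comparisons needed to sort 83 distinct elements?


A binary decision tree of height h has at most 2^h leaves and needs at least n! of them, so h >= ceil(log2(n!)).
83! is far too large to multiply out, so use Stirling's series:
  ln(n!) ~ n ln n - n + (1/2) ln(2 pi n) + 1/(12n)  (error below 1/(360 n^3), negligible here)
  ln(83) = 4.4188406
  n ln n = 83 * 4.4188406 = 366.7638
  (1/2) ln(2 pi * 83) = (1/2) ln(521.5044) = 3.1284
  1/(12*83) = 0.0010
  ln(83!) ~ 366.7638 - 83 + 3.1284 + 0.0010 = 286.8932
Convert to base 2: log2(83!) = 286.8932 / ln 2 = 286.8932 / 0.69314718 = 413.8994
ceil(413.8994) = 414


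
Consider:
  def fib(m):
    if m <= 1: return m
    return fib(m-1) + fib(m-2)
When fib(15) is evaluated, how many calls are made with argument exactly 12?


Let N(m) = number of times fib(m) is called while evaluating fib(15).
N(15) = 1 (the initial call).
N(14) = 1 (only fib(15) calls it).
For 1 <= m <= 13: fib(m) is called by fib(m+1) and fib(m+2), so
  N(m) = N(m+1) + N(m+2).
fib(0) is called only by fib(2), so N(0) = N(2).
Walk down from m=15:
  N(15)=1, N(14)=1, N(13)=2, N(12)=3
N(12) = 3


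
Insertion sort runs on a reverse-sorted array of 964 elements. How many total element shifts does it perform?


Sum of shifts = 1 + 2 + 3 + ... + 963
= 964 * 963 / 2
= 928332 / 2
= 464166


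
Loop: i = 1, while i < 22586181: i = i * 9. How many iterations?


i multiplies by 9 each step:
i = 1 -> 9 -> 81 -> 729 -> 6561 -> 59049 -> 531441 -> 4782969 -> 43046721 (stop)
Iterations = ceil(log_9(22586181)) = 8


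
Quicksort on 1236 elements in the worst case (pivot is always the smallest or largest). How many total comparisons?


In the worst case, each partition step picks the worst pivot:
  Partition 1: 1235 comparisons (n-1 elements to compare)
  Partition 2: 1234 comparisons
  Partition 3: 1233 comparisons
  Partition 4: 1232 comparisons
  Partition 5: 1231 comparisons
  ...
  Last partition: 0 comparisons
Total = (n-1) + (n-2) + ... + 1 + 0 = n*(n-1)/2
= 1236*1235/2 = 763230


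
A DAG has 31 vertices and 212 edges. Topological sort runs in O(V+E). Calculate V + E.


V = 31 (vertex processing)
E = 212 (edge processing)
V + E = 31 + 212 = 243


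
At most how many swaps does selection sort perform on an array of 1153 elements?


Each of the 1152 passes places one element in its final position.
Pass 1: swap minimum into position 0
Pass 2: swap minimum of remaining into position 1
...
Pass 1152: last two elements, one swap
Maximum swaps = 1153 - 1 = 1152


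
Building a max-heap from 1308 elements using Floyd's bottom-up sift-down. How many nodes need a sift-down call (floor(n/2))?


In a heap of 1308 elements (0-indexed array):
  Last element index: 1307
  Parent of last element: floor((1307 - 1) / 2) = 653
  Internal nodes: indices 0 to 653
  Count = floor(1308/2) = 654


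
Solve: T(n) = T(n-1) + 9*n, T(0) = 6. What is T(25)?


Expanding the recurrence:
T(25) = T(24) + 9*25
       = T(23) + 9*24 + 9*25
       ...
       = T(0) + 9*(1 + 2 + ... + 25)
       = 6 + 9 * 25*26/2
       = 6 + 9 * 325
       = 6 + 2925 = 2931


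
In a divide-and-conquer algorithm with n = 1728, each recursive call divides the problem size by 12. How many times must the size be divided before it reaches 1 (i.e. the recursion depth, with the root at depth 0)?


Number of divisions = log_12(1728)
Sizes: 1728 -> 144 -> 12 -> 1 (3 divisions)
Recursion depth = 3


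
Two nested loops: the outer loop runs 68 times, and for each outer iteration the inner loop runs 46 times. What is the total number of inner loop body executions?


Outer loop: 68 iterations
Inner loop: 46 iterations per outer iteration
Total = 68 * 46 = 3128


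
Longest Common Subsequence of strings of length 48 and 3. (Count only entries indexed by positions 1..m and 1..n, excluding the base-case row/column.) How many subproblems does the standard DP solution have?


DP table indexed by positions in both strings.
First string: 48 positions
Second string: 3 positions
Total = 48 * 3 = 144


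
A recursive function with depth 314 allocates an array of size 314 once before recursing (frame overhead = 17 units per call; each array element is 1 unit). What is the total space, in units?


Array allocation: 314 units (allocated once)
Stack frames: 314 deep * 17 per frame = 5338 units
Total = 314 + 5338 = 5652


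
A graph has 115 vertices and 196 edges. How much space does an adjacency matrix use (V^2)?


Adjacency matrix: V x V grid of entries
Space = V^2 = 115^2 = 115 * 115 = 13225


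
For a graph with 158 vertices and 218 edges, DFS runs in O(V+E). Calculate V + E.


A full DFS traversal visits each vertex once and examines each edge once.
V = 158
E = 218
Sum = 158 + 218 = 376


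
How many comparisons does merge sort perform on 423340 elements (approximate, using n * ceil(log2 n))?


Recursion depth: ceil(log2(423340)) = 19
Each recursion level merges n = 423340 elements
Total = 423340 * 19 = 8043460


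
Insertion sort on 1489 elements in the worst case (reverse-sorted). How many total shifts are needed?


In the worst case (reverse-sorted), each element shifts past all previous:
  Element 1: 1 shifts
  Element 2: 2 shifts
  Element 3: 3 shifts
  Element 4: 4 shifts
  Element 5: 5 shifts
  ...
  Element 1488: 1488 shifts
Total = 1 + 2 + ... + 1488
= 1489*(1489-1)/2 = 1107816


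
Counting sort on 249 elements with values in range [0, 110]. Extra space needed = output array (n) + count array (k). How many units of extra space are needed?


Output array size: 249 (to store sorted result)
Count array size: 111 (one slot per possible value, range 0 to 110)
Total extra space = 249 + 111 = 360


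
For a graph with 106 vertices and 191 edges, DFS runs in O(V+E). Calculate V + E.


A full DFS traversal visits each vertex once and examines each edge once.
V = 106
E = 191
Sum = 106 + 191 = 297


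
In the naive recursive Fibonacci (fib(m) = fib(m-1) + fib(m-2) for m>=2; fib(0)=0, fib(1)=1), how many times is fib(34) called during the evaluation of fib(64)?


Let N(m) = number of times fib(m) is called while evaluating fib(64).
N(64) = 1 (the initial call).
N(63) = 1 (only fib(64) calls it).
For 1 <= m <= 62: fib(m) is called by fib(m+1) and fib(m+2), so
  N(m) = N(m+1) + N(m+2).
fib(0) is called only by fib(2), so N(0) = N(2).
Walk down from m=64:
  N(64)=1, N(63)=1, N(62)=2, N(61)=3, N(60)=5, N(59)=8, N(58)=13, N(57)=21, N(56)=34, N(55)=55, N(54)=89, N(53)=144, N(52)=233, N(51)=377, N(50)=610, N(49)=987, N(48)=1597, N(47)=2584, N(46)=4181, N(45)=6765, N(44)=10946, N(43)=17711, N(42)=28657, N(41)=46368, N(40)=75025, N(39)=121393, N(38)=196418, N(37)=317811, N(36)=514229, N(35)=832040, N(34)=1346269
N(34) = 1346269


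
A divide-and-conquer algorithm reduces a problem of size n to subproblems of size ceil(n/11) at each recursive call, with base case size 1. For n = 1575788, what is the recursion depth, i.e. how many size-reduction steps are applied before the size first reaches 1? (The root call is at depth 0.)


Each step divides the size by 11 (rounding up); after k steps the size is ceil(n/11^k), which equals 1 exactly when 11^k >= n.
So the depth is the smallest k with 11^k >= 1575788, i.e. ceil(log_11(1575788)).
11^5 = 161051 < 1575788 <= 1771561 = 11^6
Recursion depth = 6


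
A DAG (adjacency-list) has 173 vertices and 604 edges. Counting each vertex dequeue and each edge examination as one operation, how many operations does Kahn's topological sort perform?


V = 173 (vertex processing)
E = 604 (edge processing)
V + E = 173 + 604 = 777


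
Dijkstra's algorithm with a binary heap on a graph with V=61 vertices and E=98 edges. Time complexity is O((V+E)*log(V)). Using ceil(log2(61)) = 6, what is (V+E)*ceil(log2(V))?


Dijkstra with a binary heap: each vertex is extracted once, each edge may relax once.
Each heap operation costs O(log V).
V + E = 61 + 98 = 159
ceil(log2(61)) = 6 (since 2^5 = 32 < 61 <= 64 = 2^6)
Total heap work = (V+E) * ceil(log2(V)) = 159 * 6 = 954


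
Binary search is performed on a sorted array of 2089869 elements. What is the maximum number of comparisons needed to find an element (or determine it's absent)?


Binary search halves the search space each comparison:
  Step 1: search space = 2089869 -> 1044934
  Step 2: search space = 1044934 -> 522467
  Step 3: search space = 522467 -> 261233
  Step 4: search space = 261233 -> 130616
  Step 5: search space = 130616 -> 65308
  Step 6: search space = 65308 -> 32654
  Step 7: search space = 32654 -> 16327
  Step 8: search space = 16327 -> 8163
  Step 9: search space = 8163 -> 4081
  Step 10: search space = 4081 -> 2040
  Step 11: search space = 2040 -> 1020
  Step 12: search space = 1020 -> 510
  Step 13: search space = 510 -> 255
  Step 14: search space = 255 -> 127
  Step 15: search space = 127 -> 63
  Step 16: search space = 63 -> 31
  Step 17: search space = 31 -> 15
  Step 18: search space = 15 -> 7
  Step 19: search space = 7 -> 3
  Step 20: search space = 3 -> 1
  Step 21: search space = 1 (final check)
Maximum comparisons = floor(log2(2089869)) + 1 = 20 + 1 = 21


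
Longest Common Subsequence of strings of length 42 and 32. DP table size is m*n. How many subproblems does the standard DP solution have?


DP table indexed by positions in both strings.
First string: 42 positions
Second string: 32 positions
Total = 42 * 32 = 1344


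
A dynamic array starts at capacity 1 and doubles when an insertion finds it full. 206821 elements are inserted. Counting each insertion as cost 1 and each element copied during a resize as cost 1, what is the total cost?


n = 206821
Insertion costs: 206821
Resizes copy 1, 2, 4, ... up to the largest power of 2 that is <= n-1 = 206820, i.e. 131072.
Copy costs = 1 + 2 + 4 + 8 + 16 + 32 + 64 + 128 + 256 + 512 + 1024 + 2048 + 4096 + 8192 + 16384 + 32768 + 65536 + 131072 = 262143
Total = 206821 + 262143 = 468964


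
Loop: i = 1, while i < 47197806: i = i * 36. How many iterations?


i multiplies by 36 each step:
i = 1 -> 36 -> 1296 -> 46656 -> 1679616 -> 60466176 (stop)
Iterations = ceil(log_36(47197806)) = 5


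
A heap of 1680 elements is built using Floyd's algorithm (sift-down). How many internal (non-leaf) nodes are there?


Leaf nodes occupy roughly half the array.
Sift-down is called for each internal node, starting from the last one.
Internal nodes = floor(n/2) = floor(1680/2) = 840


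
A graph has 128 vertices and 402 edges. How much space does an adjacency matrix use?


Adjacency matrix: V x V grid of entries
Space = V^2 = 128^2 = 128 * 128 = 16384


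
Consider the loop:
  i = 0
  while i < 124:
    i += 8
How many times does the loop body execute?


Starting at i = 0, each iteration adds 8.
Iterations until i >= 124:
  Iteration 1: i = 0 -> i = 8
  Iteration 2: i = 8 -> i = 16
  Iteration 3: i = 16 -> i = 24
  Iteration 4: i = 24 -> i = 32
  Iteration 5: i = 32 -> i = 40
  Iteration 6: i = 40 -> i = 48
  Iteration 7: i = 48 -> i = 56
  Iteration 8: i = 56 -> i = 64
  ... continuing ...
Total iterations = ceil(124/8) = 16


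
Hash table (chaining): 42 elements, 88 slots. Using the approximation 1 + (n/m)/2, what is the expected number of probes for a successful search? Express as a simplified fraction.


Computing expected probes:
alpha = 42/88
= 1 + alpha/2
= 1 + 42/(2*88)
= (2*88 + 42) / (2*88)
= 218/176 = 109/88


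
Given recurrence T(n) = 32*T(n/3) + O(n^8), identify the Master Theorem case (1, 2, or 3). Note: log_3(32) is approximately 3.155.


Master Theorem parameters: a=32, b=3, c=8
log_b(a) = 3.155
Compare b^c with a: 3^8 = 6561 > 32, so c > log_b(a).
Comparing c=8 vs log_b(a)=3.155:
8 > 3.155 => Case 3
Result: T(n) = O(n^8)
Master Theorem case = 3


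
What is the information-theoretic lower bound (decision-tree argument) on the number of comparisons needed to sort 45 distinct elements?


A binary decision tree of height h has at most 2^h leaves and needs at least n! of them, so h >= ceil(log2(n!)).
45! is far too large to multiply out, so use Stirling's series:
  ln(n!) ~ n ln n - n + (1/2) ln(2 pi n) + 1/(12n)  (error below 1/(360 n^3), negligible here)
  ln(45) = 3.8066625
  n ln n = 45 * 3.8066625 = 171.2998
  (1/2) ln(2 pi * 45) = (1/2) ln(282.7433) = 2.8223
  1/(12*45) = 0.0019
  ln(45!) ~ 171.2998 - 45 + 2.8223 + 0.0019 = 129.1240
Convert to base 2: log2(45!) = 129.1240 / ln 2 = 129.1240 / 0.69314718 = 186.2866
ceil(186.2866) = 187


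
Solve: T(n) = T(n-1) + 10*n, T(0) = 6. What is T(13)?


Expanding the recurrence:
T(13) = T(12) + 10*13
       = T(11) + 10*12 + 10*13
       ...
       = T(0) + 10*(1 + 2 + ... + 13)
       = 6 + 10 * 13*14/2
       = 6 + 10 * 91
       = 6 + 910 = 916


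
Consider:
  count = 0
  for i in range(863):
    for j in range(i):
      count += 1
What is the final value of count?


For each i, the inner loop runs i times:
  i=0: inner runs 0 times
  i=1: inner runs 1 time
  i=2: inner runs 2 times
  i=3: inner runs 3 times
  i=4: inner runs 4 times
  i=5: inner runs 5 times
  i=6: inner runs 6 times
  i=7: inner runs 7 times
  ...
Total = 0 + 1 + 2 + ... + 862 = 863*(863-1)/2 = 371953


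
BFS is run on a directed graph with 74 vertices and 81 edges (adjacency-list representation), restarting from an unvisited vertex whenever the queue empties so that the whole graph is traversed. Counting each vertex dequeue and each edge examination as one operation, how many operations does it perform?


A full BFS traversal dequeues each vertex exactly once and examines each directed edge exactly once.
V = 74 (vertex processing cost)
E = 81 (edge examination cost)
Total operations proportional to V + E = 74 + 81 = 155


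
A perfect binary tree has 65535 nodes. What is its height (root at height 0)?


For a perfect binary tree of height h: n = 2^(h+1) - 1, so h = log2(n+1) - 1.
  n + 1 = 65536 = 2^16
  log2(65536) = 16
  height = 16 - 1 = 15


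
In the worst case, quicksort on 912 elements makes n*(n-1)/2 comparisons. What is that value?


Sum of comparisons per partition:
911 + 910 + ... + 1 + 0
= 912 * (912 - 1) / 2
= 912 * 911 / 2
= 415416


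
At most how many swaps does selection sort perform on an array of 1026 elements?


Each of the 1025 passes places one element in its final position.
Pass 1: swap minimum into position 0
Pass 2: swap minimum of remaining into position 1
...
Pass 1025: last two elements, one swap
Maximum swaps = 1026 - 1 = 1025


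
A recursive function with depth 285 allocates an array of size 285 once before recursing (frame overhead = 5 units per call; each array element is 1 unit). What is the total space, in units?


Array allocation: 285 units (allocated once)
Stack frames: 285 deep * 5 per frame = 1425 units
Total = 285 + 1425 = 1710


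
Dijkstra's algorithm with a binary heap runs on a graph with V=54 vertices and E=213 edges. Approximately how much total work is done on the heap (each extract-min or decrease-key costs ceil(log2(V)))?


Dijkstra with a binary heap: each vertex is extracted once, each edge may relax once.
Each heap operation costs O(log V).
V + E = 54 + 213 = 267
ceil(log2(54)) = 6 (since 2^5 = 32 < 54 <= 64 = 2^6)
Total heap work = (V+E) * ceil(log2(V)) = 267 * 6 = 1602


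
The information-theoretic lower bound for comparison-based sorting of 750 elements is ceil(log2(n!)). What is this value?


A binary decision tree of height h has at most 2^h leaves and needs at least n! of them, so h >= ceil(log2(n!)).
750! is far too large to multiply out, so use Stirling's series:
  ln(n!) ~ n ln n - n + (1/2) ln(2 pi n) + 1/(12n)  (error below 1/(360 n^3), negligible here)
  ln(750) = 6.6200732
  n ln n = 750 * 6.6200732 = 4965.0549
  (1/2) ln(2 pi * 750) = (1/2) ln(4712.3890) = 4.2290
  1/(12*750) = 0.0001
  ln(750!) ~ 4965.0549 - 750 + 4.2290 + 0.0001 = 4219.2840
Convert to base 2: log2(750!) = 4219.2840 / ln 2 = 4219.2840 / 0.69314718 = 6087.1401
ceil(6087.1401) = 6088


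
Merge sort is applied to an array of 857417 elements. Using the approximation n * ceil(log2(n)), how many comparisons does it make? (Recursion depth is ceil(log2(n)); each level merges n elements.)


Merge sort divides the array into halves recursively.
Number of levels = ceil(log2(857417)) = 20
At each level, approximately n = 857417 comparisons are needed for merging.
Total comparisons ~ n * ceil(log2(n)) = 857417 * 20 = 17148340


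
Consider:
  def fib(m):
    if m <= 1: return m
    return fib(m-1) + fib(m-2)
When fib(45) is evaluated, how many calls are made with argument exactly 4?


Let N(m) = number of times fib(m) is called while evaluating fib(45).
N(45) = 1 (the initial call).
N(44) = 1 (only fib(45) calls it).
For 1 <= m <= 43: fib(m) is called by fib(m+1) and fib(m+2), so
  N(m) = N(m+1) + N(m+2).
fib(0) is called only by fib(2), so N(0) = N(2).
Walk down from m=45:
  N(45)=1, N(44)=1, N(43)=2, N(42)=3, N(41)=5, N(40)=8, N(39)=13, N(38)=21, N(37)=34, N(36)=55, N(35)=89, N(34)=144, N(33)=233, N(32)=377, N(31)=610, N(30)=987, N(29)=1597, N(28)=2584, N(27)=4181, N(26)=6765, N(25)=10946, N(24)=17711, N(23)=28657, N(22)=46368, N(21)=75025, N(20)=121393, N(19)=196418, N(18)=317811, N(17)=514229, N(16)=832040, N(15)=1346269, N(14)=2178309, N(13)=3524578, N(12)=5702887, N(11)=9227465, N(10)=14930352, N(9)=24157817, N(8)=39088169, N(7)=63245986, N(6)=102334155, N(5)=165580141, N(4)=267914296
N(4) = 267914296


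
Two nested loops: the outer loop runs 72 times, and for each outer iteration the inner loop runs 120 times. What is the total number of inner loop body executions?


Outer loop: 72 iterations
Inner loop: 120 iterations per outer iteration
Total = 72 * 120 = 8640


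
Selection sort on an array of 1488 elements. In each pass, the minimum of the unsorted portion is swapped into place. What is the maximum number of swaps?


Selection sort performs one swap per pass:
  Pass 1: find min in positions 0 to 1487, swap with position 0
  Pass 2: find min in positions 1 to 1487, swap with position 1
  Pass 3: find min in positions 2 to 1487, swap with position 2
  Pass 4: find min in positions 3 to 1487, swap with position 3
  Pass 5: find min in positions 4 to 1487, swap with position 4
  ... (1482 more passes)
Total passes (and swaps) = n - 1 = 1488 - 1 = 1487


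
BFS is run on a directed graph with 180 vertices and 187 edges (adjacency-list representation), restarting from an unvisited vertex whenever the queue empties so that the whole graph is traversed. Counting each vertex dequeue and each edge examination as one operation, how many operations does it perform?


A full BFS traversal dequeues each vertex exactly once and examines each directed edge exactly once.
V = 180 (vertex processing cost)
E = 187 (edge examination cost)
Total operations proportional to V + E = 180 + 187 = 367


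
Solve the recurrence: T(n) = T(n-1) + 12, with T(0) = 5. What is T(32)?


Unrolling the recurrence:
T(32) = T(31) + 12
       = T(30) + 12 + 12
       = T(29) + 12*3
       ...
       = T(0) + 12*32
       = 5 + 384 = 389


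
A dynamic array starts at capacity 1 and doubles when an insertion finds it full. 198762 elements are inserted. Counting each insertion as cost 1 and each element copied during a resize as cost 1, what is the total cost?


n = 198762
Insertion costs: 198762
Resizes copy 1, 2, 4, ... up to the largest power of 2 that is <= n-1 = 198761, i.e. 131072.
Copy costs = 1 + 2 + 4 + 8 + 16 + 32 + 64 + 128 + 256 + 512 + 1024 + 2048 + 4096 + 8192 + 16384 + 32768 + 65536 + 131072 = 262143
Total = 198762 + 262143 = 460905


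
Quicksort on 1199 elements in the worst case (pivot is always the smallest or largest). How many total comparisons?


In the worst case, each partition step picks the worst pivot:
  Partition 1: 1198 comparisons (n-1 elements to compare)
  Partition 2: 1197 comparisons
  Partition 3: 1196 comparisons
  Partition 4: 1195 comparisons
  Partition 5: 1194 comparisons
  ...
  Last partition: 0 comparisons
Total = (n-1) + (n-2) + ... + 1 + 0 = n*(n-1)/2
= 1199*1198/2 = 718201


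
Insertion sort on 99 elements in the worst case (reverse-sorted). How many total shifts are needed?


In the worst case (reverse-sorted), each element shifts past all previous:
  Element 1: 1 shifts
  Element 2: 2 shifts
  Element 3: 3 shifts
  Element 4: 4 shifts
  Element 5: 5 shifts
  ...
  Element 98: 98 shifts
Total = 1 + 2 + ... + 98
= 99*(99-1)/2 = 4851


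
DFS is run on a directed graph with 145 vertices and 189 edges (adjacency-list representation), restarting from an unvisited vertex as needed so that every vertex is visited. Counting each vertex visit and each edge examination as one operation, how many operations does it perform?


A full DFS traversal processes each vertex exactly once (push/pop on stack).
Each directed edge is examined once.
V = 145, E = 189
V + E = 334


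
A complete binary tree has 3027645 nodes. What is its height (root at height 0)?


In a complete binary tree, level k holds nodes 2^k .. 2^(k+1)-1 (1-indexed).
Height = floor(log2(n)) = floor(log2(3027645)) = 21
Check: 2^21 = 2097152 <= 3027645 < 4194304 = 2^22


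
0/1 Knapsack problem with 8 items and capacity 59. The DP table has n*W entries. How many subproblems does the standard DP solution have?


The DP table is indexed by (item, capacity).
Rows: 8 items
Columns: 59 capacity values (1 to W)
Total subproblems = 8 * 59 = 472


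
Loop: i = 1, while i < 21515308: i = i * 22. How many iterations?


i multiplies by 22 each step:
i = 1 -> 22 -> 484 -> 10648 -> 234256 -> 5153632 -> 113379904 (stop)
Iterations = ceil(log_22(21515308)) = 6


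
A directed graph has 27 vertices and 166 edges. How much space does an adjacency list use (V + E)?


Adjacency list: one list head per vertex + one entry per edge
Vertex heads: 27
Edge entries: 166
Total = 27 + 166 = 193


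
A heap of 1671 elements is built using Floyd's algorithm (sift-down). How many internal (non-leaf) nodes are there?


Leaf nodes occupy roughly half the array.
Sift-down is called for each internal node, starting from the last one.
Internal nodes = floor(n/2) = floor(1671/2) = 835


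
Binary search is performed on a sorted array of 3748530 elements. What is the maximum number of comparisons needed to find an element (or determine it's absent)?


Binary search halves the search space each comparison:
  Step 1: search space = 3748530 -> 1874265
  Step 2: search space = 1874265 -> 937132
  Step 3: search space = 937132 -> 468566
  Step 4: search space = 468566 -> 234283
  Step 5: search space = 234283 -> 117141
  Step 6: search space = 117141 -> 58570
  Step 7: search space = 58570 -> 29285
  Step 8: search space = 29285 -> 14642
  Step 9: search space = 14642 -> 7321
  Step 10: search space = 7321 -> 3660
  Step 11: search space = 3660 -> 1830
  Step 12: search space = 1830 -> 915
  Step 13: search space = 915 -> 457
  Step 14: search space = 457 -> 228
  Step 15: search space = 228 -> 114
  Step 16: search space = 114 -> 57
  Step 17: search space = 57 -> 28
  Step 18: search space = 28 -> 14
  Step 19: search space = 14 -> 7
  Step 20: search space = 7 -> 3
  Step 21: search space = 3 -> 1
  Step 22: search space = 1 (final check)
Maximum comparisons = floor(log2(3748530)) + 1 = 21 + 1 = 22


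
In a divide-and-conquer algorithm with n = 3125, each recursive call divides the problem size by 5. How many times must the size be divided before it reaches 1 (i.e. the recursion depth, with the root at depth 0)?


Number of divisions = log_5(3125)
Sizes: 3125 -> 625 -> 125 -> 25 -> 5 -> 1 (5 divisions)
Recursion depth = 5


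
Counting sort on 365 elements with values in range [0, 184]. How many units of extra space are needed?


Output array size: 365 (to store sorted result)
Count array size: 185 (one slot per possible value, range 0 to 184)
Total extra space = 365 + 185 = 550


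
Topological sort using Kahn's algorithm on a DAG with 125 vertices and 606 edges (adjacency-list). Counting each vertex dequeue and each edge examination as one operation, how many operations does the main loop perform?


Kahn's algorithm:
  1. Compute in-degrees: O(V + E)
  2. Process queue: each vertex dequeued once (O(V))
     each edge examined once (O(E))
Total = V + E = 125 + 606 = 731


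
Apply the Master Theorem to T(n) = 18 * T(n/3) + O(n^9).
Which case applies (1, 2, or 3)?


The Master Theorem: T(n) = a*T(n/b) + O(n^c)
  a = 18, b = 3, c = 9
log_b(a) = log_3(18) ~ 2.631
Compare b^c with a: 3^9 = 19683 > 18, so c > log_b(a).
Since c > log_b(a), Case 3 applies.
T(n) = O(n^9)
Master Theorem case = 3


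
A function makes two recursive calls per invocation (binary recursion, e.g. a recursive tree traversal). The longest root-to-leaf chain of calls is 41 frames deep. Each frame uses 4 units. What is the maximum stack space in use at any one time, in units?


Binary recursion: the two calls run one after the other, so only one root-to-leaf chain of frames is on the stack at a time.
Maximum depth (longest chain) = 41 frames
Each frame = 4 units
Max stack space = 41 * 4 = 164


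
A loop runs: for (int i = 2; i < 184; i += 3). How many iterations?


Loop starts at i = 2, increments by 3, stops when i >= 184.
Number of iterations = ceil((184 - 2) / 3)
= ceil(182 / 3)
= 61


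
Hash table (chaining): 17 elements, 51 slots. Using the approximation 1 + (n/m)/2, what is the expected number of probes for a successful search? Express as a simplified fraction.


Computing expected probes:
alpha = 17/51
= 1 + alpha/2
= 1 + 17/(2*51)
= (2*51 + 17) / (2*51)
= 119/102 = 7/6


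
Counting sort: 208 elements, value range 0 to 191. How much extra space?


n = 208 (output array)
k = 192 (count array for 192 distinct values)
Extra space = 208 + 192 = 400


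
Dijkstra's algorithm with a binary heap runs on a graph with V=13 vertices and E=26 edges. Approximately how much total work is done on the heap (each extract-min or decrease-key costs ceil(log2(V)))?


Dijkstra with a binary heap: each vertex is extracted once, each edge may relax once.
Each heap operation costs O(log V).
V + E = 13 + 26 = 39
ceil(log2(13)) = 4 (since 2^3 = 8 < 13 <= 16 = 2^4)
Total heap work = (V+E) * ceil(log2(V)) = 39 * 4 = 156


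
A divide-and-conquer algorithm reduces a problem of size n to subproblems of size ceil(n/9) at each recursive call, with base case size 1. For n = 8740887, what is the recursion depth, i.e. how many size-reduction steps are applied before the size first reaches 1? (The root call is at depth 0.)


Each step divides the size by 9 (rounding up); after k steps the size is ceil(n/9^k), which equals 1 exactly when 9^k >= n.
So the depth is the smallest k with 9^k >= 8740887, i.e. ceil(log_9(8740887)).
9^7 = 4782969 < 8740887 <= 43046721 = 9^8
Recursion depth = 8


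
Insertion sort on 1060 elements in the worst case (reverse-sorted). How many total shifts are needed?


In the worst case (reverse-sorted), each element shifts past all previous:
  Element 1: 1 shifts
  Element 2: 2 shifts
  Element 3: 3 shifts
  Element 4: 4 shifts
  Element 5: 5 shifts
  ...
  Element 1059: 1059 shifts
Total = 1 + 2 + ... + 1059
= 1060*(1060-1)/2 = 561270


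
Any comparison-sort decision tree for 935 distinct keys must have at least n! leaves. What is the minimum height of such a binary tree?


A binary decision tree of height h has at most 2^h leaves and needs at least n! of them, so h >= ceil(log2(n!)).
935! is far too large to multiply out, so use Stirling's series:
  ln(n!) ~ n ln n - n + (1/2) ln(2 pi n) + 1/(12n)  (error below 1/(360 n^3), negligible here)
  ln(935) = 6.8405465
  n ln n = 935 * 6.8405465 = 6395.9110
  (1/2) ln(2 pi * 935) = (1/2) ln(5874.7783) = 4.3392
  1/(12*935) = 0.0001
  ln(935!) ~ 6395.9110 - 935 + 4.3392 + 0.0001 = 5465.2503
Convert to base 2: log2(935!) = 5465.2503 / ln 2 = 5465.2503 / 0.69314718 = 7884.6895
ceil(7884.6895) = 7885


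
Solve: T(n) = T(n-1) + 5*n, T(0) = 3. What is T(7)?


Expanding the recurrence:
T(7) = T(6) + 5*7
       = T(5) + 5*6 + 5*7
       ...
       = T(0) + 5*(1 + 2 + ... + 7)
       = 3 + 5 * 7*8/2
       = 3 + 5 * 28
       = 3 + 140 = 143


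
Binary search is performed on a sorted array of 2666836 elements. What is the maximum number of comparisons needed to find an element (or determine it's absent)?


Binary search halves the search space each comparison:
  Step 1: search space = 2666836 -> 1333418
  Step 2: search space = 1333418 -> 666709
  Step 3: search space = 666709 -> 333354
  Step 4: search space = 333354 -> 166677
  Step 5: search space = 166677 -> 83338
  Step 6: search space = 83338 -> 41669
  Step 7: search space = 41669 -> 20834
  Step 8: search space = 20834 -> 10417
  Step 9: search space = 10417 -> 5208
  Step 10: search space = 5208 -> 2604
  Step 11: search space = 2604 -> 1302
  Step 12: search space = 1302 -> 651
  Step 13: search space = 651 -> 325
  Step 14: search space = 325 -> 162
  Step 15: search space = 162 -> 81
  Step 16: search space = 81 -> 40
  Step 17: search space = 40 -> 20
  Step 18: search space = 20 -> 10
  Step 19: search space = 10 -> 5
  Step 20: search space = 5 -> 2
  Step 21: search space = 2 -> 1
  Step 22: search space = 1 (final check)
Maximum comparisons = floor(log2(2666836)) + 1 = 21 + 1 = 22
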